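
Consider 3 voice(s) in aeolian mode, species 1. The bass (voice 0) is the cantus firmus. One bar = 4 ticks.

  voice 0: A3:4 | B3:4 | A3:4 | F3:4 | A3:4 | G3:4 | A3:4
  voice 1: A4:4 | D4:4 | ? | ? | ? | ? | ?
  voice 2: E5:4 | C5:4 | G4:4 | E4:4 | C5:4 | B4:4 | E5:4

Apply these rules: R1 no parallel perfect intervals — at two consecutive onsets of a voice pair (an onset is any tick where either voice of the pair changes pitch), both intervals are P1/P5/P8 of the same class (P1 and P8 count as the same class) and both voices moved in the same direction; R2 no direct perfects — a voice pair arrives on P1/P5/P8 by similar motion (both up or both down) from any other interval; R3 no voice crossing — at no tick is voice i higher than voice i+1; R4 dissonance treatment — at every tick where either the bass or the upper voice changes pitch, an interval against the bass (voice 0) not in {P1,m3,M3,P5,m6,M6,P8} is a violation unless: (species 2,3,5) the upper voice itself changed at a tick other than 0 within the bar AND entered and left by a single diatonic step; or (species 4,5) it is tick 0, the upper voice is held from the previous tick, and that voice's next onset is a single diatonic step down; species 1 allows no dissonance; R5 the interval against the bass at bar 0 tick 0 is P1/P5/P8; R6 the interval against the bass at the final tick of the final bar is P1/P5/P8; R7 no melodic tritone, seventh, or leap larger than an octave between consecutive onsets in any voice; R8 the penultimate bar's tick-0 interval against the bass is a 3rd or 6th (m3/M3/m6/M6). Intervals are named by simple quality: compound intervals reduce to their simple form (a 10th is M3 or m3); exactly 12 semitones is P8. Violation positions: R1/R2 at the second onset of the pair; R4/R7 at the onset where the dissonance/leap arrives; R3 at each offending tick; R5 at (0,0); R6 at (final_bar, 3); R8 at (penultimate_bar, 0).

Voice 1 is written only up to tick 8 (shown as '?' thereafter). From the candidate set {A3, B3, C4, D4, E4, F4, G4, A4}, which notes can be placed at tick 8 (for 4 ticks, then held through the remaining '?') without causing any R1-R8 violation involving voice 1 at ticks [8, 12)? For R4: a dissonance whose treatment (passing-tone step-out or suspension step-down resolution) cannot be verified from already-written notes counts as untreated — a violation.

A3: violates R2
B3: violates R4
C4: violates R2
D4: violates R4
E4: legal
F4: legal
G4: violates R4
A4: violates R3

{E4, F4}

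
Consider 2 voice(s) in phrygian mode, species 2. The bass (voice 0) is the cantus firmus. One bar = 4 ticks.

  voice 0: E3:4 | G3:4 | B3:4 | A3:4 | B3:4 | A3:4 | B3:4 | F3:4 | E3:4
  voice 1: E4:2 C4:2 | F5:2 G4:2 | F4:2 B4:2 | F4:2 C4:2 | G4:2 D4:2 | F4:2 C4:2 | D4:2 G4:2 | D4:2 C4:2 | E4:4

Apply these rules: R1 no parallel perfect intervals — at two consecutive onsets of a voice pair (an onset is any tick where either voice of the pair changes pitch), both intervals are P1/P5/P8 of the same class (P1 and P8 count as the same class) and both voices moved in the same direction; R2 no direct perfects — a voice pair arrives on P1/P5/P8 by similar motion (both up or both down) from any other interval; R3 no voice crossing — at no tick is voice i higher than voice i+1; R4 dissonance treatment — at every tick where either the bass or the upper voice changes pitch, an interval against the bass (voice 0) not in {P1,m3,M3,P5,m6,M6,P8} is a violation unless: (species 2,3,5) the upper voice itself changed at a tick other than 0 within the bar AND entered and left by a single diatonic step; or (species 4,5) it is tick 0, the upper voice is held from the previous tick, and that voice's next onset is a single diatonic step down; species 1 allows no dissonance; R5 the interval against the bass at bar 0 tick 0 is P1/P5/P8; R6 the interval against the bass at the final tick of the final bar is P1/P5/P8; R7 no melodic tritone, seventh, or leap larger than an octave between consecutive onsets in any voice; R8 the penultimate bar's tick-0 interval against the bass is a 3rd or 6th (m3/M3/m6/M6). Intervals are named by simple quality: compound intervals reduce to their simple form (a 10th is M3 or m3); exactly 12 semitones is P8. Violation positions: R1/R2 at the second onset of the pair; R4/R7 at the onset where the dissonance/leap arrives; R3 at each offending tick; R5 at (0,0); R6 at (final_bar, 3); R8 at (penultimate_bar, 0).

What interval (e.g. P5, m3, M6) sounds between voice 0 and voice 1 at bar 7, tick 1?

M6

voice 0=F3 voice 1=D4 -> M6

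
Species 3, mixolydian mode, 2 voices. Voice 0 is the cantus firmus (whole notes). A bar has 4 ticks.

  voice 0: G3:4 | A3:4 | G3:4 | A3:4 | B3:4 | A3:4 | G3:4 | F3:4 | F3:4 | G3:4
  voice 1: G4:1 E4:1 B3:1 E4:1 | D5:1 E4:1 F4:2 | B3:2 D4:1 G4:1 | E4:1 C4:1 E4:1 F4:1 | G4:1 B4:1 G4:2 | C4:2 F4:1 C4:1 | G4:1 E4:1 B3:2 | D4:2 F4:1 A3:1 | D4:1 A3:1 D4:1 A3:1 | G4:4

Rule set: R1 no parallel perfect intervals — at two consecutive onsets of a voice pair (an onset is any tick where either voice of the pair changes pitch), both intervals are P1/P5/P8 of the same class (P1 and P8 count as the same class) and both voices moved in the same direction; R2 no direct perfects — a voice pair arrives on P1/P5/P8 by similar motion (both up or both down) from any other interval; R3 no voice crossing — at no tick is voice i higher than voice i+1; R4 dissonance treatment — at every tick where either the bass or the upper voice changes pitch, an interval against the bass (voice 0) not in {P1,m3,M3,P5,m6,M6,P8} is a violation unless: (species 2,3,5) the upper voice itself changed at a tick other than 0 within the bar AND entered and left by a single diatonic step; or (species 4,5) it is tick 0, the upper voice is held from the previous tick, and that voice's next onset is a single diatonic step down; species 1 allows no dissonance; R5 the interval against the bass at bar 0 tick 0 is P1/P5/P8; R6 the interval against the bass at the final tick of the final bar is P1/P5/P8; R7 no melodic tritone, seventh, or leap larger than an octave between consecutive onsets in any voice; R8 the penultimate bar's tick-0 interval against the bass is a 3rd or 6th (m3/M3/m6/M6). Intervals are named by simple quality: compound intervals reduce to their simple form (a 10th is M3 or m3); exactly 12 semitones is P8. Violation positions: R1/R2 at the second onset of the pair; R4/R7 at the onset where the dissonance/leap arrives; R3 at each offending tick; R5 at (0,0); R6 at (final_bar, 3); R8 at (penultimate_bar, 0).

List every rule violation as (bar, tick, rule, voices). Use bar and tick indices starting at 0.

bar 0: v0=G3 v1=G4 downbeat P8
bar 1: v0=A3 v1=D5 downbeat P4
bar 2: v0=G3 v1=B3 downbeat M3
bar 3: v0=A3 v1=E4 downbeat P5
bar 4: v0=B3 v1=G4 downbeat m6
bar 5: v0=A3 v1=C4 downbeat m3
bar 6: v0=G3 v1=G4 downbeat P8
bar 7: v0=F3 v1=D4 downbeat M6
bar 8: v0=F3 v1=D4 downbeat M6
bar 9: v0=G3 v1=G4 downbeat P8
  -> R4 @ bar 1 tick 0 v(0, 1): A3/D5 P4 untreated
  -> R7 @ bar 1 tick 0 v(1,): E4->D5 leap 10st
  -> R7 @ bar 1 tick 1 v(1,): D5->E4 leap 10st
  -> R7 @ bar 2 tick 0 v(1,): F4->B3 leap 6st
  -> R2 @ bar 9 tick 0 v(0, 1): F3/A3 M3 -> G3/G4 P8 similar
  -> R7 @ bar 9 tick 0 v(1,): A3->G4 leap 10st

(1, 0, R4, (0, 1))
(1, 0, R7, (1,))
(1, 1, R7, (1,))
(2, 0, R7, (1,))
(9, 0, R2, (0, 1))
(9, 0, R7, (1,))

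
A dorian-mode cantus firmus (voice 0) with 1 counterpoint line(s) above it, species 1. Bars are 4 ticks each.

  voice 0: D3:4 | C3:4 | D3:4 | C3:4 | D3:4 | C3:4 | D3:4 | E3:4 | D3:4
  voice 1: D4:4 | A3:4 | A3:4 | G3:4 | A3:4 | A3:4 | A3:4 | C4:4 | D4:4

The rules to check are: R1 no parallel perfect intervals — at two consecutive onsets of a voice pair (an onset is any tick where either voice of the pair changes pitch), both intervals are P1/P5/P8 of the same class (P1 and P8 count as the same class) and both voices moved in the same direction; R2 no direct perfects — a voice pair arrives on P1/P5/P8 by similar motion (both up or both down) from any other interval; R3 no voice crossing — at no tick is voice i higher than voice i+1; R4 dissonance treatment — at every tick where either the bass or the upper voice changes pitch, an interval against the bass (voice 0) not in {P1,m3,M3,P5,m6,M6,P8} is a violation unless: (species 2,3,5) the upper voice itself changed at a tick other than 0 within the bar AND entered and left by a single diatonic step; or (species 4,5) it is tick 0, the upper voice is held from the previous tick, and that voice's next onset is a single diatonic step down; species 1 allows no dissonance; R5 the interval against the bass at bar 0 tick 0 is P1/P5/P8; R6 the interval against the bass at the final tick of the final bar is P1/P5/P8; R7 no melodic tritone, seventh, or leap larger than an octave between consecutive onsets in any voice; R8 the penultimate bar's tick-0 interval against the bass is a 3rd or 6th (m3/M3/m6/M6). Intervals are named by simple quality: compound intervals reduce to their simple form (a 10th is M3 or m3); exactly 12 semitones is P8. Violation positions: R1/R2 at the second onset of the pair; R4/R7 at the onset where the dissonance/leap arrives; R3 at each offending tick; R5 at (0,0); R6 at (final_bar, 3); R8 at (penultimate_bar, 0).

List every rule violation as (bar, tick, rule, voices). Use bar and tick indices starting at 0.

bar 0: v0=D3 v1=D4 downbeat P8
bar 1: v0=C3 v1=A3 downbeat M6
bar 2: v0=D3 v1=A3 downbeat P5
bar 3: v0=C3 v1=G3 downbeat P5
bar 4: v0=D3 v1=A3 downbeat P5
bar 5: v0=C3 v1=A3 downbeat M6
bar 6: v0=D3 v1=A3 downbeat P5
bar 7: v0=E3 v1=C4 downbeat m6
bar 8: v0=D3 v1=D4 downbeat P8
  -> R1 @ bar 3 tick 0 v(0, 1): D3/A3 P5 -> C3/G3 P5 similar
  -> R1 @ bar 4 tick 0 v(0, 1): C3/G3 P5 -> D3/A3 P5 similar

(3, 0, R1, (0, 1))
(4, 0, R1, (0, 1))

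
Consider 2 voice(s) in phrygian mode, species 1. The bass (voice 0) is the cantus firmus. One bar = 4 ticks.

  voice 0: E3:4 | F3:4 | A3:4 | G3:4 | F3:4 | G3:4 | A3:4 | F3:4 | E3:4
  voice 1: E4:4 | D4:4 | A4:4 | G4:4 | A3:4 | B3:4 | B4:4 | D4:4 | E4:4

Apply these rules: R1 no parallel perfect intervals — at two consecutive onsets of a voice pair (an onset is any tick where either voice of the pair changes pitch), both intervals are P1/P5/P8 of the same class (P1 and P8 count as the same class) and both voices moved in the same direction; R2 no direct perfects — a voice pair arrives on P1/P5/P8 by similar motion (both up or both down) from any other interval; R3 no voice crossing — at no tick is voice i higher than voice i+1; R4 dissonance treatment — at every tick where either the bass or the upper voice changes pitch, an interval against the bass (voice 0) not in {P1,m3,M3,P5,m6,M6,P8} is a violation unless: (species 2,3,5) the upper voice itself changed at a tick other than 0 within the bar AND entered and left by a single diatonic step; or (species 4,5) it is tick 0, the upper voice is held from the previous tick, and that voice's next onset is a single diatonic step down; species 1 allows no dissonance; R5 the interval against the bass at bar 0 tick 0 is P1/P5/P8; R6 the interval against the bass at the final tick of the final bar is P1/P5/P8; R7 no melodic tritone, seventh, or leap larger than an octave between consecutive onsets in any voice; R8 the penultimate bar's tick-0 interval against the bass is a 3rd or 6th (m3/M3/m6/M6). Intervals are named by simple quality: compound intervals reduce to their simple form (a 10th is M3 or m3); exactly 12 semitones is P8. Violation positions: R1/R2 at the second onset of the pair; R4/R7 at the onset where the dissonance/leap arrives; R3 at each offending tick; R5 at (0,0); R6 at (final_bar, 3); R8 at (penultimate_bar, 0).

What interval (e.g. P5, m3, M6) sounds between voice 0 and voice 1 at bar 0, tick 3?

voice 0=E3 voice 1=E4 -> P8

P8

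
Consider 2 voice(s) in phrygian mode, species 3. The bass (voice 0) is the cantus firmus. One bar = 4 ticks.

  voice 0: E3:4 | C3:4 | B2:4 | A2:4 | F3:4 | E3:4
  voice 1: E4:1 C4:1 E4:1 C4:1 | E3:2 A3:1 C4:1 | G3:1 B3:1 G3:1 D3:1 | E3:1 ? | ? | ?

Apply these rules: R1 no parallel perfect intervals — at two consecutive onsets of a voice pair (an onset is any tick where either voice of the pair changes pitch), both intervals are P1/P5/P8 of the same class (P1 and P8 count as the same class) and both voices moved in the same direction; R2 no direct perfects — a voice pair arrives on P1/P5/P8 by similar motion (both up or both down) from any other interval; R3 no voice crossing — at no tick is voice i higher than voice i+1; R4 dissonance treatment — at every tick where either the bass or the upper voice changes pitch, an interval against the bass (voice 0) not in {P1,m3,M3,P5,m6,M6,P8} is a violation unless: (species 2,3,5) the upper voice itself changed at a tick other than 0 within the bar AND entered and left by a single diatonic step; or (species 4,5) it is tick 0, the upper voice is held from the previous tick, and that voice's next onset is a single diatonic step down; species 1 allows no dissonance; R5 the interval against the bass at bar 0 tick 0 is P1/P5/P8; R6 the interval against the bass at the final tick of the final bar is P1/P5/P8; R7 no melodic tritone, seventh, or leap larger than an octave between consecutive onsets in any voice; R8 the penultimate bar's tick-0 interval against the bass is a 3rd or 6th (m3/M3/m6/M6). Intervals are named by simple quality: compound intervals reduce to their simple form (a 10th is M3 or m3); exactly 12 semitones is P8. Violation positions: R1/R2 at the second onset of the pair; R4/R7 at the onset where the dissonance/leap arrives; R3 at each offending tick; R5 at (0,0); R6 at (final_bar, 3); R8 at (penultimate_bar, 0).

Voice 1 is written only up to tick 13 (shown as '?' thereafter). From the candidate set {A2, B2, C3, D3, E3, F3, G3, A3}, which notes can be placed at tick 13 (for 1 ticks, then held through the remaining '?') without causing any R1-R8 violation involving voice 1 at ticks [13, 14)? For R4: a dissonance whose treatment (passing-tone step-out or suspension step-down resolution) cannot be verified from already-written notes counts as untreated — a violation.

A2: legal
B2: violates R4
C3: legal
D3: violates R4
E3: legal
F3: legal
G3: violates R4
A3: legal

{A2, A3, C3, E3, F3}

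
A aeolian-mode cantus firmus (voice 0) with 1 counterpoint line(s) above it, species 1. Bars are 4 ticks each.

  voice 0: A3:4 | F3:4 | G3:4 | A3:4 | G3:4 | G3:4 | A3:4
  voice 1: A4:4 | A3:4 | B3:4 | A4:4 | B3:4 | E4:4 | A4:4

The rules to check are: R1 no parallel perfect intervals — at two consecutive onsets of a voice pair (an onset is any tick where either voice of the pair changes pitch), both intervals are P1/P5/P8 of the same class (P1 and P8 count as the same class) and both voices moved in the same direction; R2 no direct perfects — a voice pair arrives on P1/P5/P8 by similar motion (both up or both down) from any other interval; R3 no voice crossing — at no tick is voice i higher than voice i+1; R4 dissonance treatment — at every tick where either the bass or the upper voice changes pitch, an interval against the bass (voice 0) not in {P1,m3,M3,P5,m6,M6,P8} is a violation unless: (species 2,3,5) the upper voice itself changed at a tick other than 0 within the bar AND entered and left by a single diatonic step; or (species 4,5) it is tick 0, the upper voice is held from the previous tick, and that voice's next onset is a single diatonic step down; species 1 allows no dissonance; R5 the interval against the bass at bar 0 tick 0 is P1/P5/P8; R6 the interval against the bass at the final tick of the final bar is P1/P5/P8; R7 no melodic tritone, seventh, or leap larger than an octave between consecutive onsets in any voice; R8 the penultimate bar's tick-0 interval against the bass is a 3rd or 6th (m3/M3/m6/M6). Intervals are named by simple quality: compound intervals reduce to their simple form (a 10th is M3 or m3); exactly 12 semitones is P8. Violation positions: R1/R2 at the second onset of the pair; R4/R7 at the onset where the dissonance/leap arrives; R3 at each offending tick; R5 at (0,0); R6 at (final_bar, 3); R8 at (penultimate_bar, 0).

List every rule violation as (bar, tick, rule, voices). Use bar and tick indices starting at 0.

bar 0: v0=A3 v1=A4 downbeat P8
bar 1: v0=F3 v1=A3 downbeat M3
bar 2: v0=G3 v1=B3 downbeat M3
bar 3: v0=A3 v1=A4 downbeat P8
bar 4: v0=G3 v1=B3 downbeat M3
bar 5: v0=G3 v1=E4 downbeat M6
bar 6: v0=A3 v1=A4 downbeat P8
  -> R2 @ bar 3 tick 0 v(0, 1): G3/B3 M3 -> A3/A4 P8 similar
  -> R7 @ bar 3 tick 0 v(1,): B3->A4 leap 10st
  -> R7 @ bar 4 tick 0 v(1,): A4->B3 leap 10st
  -> R2 @ bar 6 tick 0 v(0, 1): G3/E4 M6 -> A3/A4 P8 similar

(3, 0, R2, (0, 1))
(3, 0, R7, (1,))
(4, 0, R7, (1,))
(6, 0, R2, (0, 1))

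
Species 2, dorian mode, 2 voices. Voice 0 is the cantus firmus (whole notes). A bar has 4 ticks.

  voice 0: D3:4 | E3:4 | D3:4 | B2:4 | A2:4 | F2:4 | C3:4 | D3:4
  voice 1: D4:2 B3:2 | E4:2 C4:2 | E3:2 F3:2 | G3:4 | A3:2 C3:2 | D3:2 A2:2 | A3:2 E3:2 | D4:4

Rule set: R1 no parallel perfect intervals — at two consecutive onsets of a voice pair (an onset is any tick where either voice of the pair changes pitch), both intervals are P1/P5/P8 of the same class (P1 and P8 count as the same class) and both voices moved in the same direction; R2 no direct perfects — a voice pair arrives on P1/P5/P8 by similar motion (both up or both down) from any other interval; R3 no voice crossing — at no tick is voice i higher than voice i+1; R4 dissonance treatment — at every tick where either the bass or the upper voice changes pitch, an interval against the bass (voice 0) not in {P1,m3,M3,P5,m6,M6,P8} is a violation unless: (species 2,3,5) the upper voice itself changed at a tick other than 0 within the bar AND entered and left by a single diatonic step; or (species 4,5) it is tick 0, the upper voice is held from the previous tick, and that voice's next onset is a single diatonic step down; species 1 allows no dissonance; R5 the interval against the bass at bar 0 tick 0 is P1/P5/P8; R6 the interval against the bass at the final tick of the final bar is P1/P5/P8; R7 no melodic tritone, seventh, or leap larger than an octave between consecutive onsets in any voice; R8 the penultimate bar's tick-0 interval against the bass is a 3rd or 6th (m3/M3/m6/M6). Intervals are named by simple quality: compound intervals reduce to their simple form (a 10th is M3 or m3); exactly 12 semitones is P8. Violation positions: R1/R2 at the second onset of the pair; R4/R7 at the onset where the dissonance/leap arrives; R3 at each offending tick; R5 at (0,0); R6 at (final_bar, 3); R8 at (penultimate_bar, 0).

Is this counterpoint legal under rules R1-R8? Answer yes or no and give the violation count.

No (4 violations)

bar 0: v0=D3 v1=D4 (P8)
bar 1: v0=E3 v1=E4 (P8)
bar 2: v0=D3 v1=E3 (M2)
bar 3: v0=B2 v1=G3 (m6)
bar 4: v0=A2 v1=A3 (P8)
bar 5: v0=F2 v1=D3 (M6)
bar 6: v0=C3 v1=A3 (M6)
bar 7: v0=D3 v1=D4 (P8)
  R2 @ bar1.0: D3/B3 M6 -> E3/E4 P8 similar
  R4 @ bar2.0: D3/E3 M2 untreated
  R2 @ bar7.0: C3/E3 M3 -> D3/D4 P8 similar
  R7 @ bar7.0: E3->D4 leap 10st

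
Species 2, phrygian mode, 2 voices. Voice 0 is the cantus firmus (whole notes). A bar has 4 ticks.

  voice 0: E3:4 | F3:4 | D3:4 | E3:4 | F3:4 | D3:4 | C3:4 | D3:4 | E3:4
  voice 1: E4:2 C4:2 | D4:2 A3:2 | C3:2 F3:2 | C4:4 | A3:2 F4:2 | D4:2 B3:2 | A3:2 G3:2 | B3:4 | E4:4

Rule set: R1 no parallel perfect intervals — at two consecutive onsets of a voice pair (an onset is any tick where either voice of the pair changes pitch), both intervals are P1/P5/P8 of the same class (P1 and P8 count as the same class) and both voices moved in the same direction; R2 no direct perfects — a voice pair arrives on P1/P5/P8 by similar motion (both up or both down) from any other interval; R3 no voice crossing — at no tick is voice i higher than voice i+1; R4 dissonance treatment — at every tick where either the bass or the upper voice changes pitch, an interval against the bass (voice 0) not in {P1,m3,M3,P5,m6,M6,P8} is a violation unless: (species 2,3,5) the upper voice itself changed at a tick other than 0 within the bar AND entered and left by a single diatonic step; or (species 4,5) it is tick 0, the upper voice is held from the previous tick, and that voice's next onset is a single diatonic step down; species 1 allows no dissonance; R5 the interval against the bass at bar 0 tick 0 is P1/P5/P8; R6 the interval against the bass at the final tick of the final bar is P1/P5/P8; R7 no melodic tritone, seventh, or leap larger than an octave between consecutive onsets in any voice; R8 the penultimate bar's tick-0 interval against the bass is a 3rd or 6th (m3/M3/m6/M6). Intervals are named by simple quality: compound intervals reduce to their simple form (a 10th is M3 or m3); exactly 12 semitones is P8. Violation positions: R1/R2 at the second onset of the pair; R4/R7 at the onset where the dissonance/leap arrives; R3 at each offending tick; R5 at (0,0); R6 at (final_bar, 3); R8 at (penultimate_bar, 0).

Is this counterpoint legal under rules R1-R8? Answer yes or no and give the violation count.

bar 0: v0=E3 v1=E4 (P8)
bar 1: v0=F3 v1=D4 (M6)
bar 2: v0=D3 v1=C3 (M2)
bar 3: v0=E3 v1=C4 (m6)
bar 4: v0=F3 v1=A3 (M3)
bar 5: v0=D3 v1=D4 (P8)
bar 6: v0=C3 v1=A3 (M6)
bar 7: v0=D3 v1=B3 (M6)
bar 8: v0=E3 v1=E4 (P8)
  R3 @ bar2.0: D3 above C3
  R4 @ bar2.0: D3/C3 M2 untreated
  R3 @ bar2.1: D3 above C3
  R1 @ bar5.0: F3/F4 P8 -> D3/D4 P8 similar
  R2 @ bar8.0: D3/B3 M6 -> E3/E4 P8 similar

No (5 violations)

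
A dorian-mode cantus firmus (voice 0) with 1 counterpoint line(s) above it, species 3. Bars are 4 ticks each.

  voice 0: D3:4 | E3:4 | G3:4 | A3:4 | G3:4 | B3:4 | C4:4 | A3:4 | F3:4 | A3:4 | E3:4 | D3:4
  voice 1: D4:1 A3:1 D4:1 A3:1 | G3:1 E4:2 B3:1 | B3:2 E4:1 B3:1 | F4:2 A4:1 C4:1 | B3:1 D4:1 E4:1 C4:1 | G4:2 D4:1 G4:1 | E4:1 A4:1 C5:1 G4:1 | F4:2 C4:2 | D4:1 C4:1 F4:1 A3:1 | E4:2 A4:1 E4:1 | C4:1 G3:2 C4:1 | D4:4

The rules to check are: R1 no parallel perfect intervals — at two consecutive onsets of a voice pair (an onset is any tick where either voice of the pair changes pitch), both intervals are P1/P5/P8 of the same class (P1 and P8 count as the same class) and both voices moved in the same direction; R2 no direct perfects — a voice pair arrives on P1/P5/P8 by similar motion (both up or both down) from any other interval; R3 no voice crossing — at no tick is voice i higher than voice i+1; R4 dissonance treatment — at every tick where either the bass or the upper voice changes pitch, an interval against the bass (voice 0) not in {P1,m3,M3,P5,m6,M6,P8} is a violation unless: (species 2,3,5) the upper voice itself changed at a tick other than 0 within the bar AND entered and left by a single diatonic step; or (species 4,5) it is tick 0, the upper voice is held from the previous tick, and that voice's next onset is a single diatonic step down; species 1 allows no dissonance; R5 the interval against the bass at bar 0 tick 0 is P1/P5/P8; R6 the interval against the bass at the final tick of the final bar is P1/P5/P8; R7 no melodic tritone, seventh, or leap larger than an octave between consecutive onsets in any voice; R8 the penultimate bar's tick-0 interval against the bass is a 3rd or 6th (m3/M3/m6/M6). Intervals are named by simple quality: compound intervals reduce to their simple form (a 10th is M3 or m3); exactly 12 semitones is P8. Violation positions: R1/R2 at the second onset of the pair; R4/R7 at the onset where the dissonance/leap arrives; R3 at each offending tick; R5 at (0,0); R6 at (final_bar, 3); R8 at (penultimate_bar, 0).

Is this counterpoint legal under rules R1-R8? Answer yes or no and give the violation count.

bar 0: v0=D3 v1=D4 (P8)
bar 1: v0=E3 v1=G3 (m3)
bar 2: v0=G3 v1=B3 (M3)
bar 3: v0=A3 v1=F4 (m6)
bar 4: v0=G3 v1=B3 (M3)
bar 5: v0=B3 v1=G4 (m6)
bar 6: v0=C4 v1=E4 (M3)
bar 7: v0=A3 v1=F4 (m6)
bar 8: v0=F3 v1=D4 (M6)
bar 9: v0=A3 v1=E4 (P5)
bar 10: v0=E3 v1=C4 (m6)
bar 11: v0=D3 v1=D4 (P8)
  R7 @ bar3.0: B3->F4 leap 6st
  R4 @ bar4.3: G3/C4 P4 untreated
  R2 @ bar9.0: F3/A3 M3 -> A3/E4 P5 similar

No (3 violations)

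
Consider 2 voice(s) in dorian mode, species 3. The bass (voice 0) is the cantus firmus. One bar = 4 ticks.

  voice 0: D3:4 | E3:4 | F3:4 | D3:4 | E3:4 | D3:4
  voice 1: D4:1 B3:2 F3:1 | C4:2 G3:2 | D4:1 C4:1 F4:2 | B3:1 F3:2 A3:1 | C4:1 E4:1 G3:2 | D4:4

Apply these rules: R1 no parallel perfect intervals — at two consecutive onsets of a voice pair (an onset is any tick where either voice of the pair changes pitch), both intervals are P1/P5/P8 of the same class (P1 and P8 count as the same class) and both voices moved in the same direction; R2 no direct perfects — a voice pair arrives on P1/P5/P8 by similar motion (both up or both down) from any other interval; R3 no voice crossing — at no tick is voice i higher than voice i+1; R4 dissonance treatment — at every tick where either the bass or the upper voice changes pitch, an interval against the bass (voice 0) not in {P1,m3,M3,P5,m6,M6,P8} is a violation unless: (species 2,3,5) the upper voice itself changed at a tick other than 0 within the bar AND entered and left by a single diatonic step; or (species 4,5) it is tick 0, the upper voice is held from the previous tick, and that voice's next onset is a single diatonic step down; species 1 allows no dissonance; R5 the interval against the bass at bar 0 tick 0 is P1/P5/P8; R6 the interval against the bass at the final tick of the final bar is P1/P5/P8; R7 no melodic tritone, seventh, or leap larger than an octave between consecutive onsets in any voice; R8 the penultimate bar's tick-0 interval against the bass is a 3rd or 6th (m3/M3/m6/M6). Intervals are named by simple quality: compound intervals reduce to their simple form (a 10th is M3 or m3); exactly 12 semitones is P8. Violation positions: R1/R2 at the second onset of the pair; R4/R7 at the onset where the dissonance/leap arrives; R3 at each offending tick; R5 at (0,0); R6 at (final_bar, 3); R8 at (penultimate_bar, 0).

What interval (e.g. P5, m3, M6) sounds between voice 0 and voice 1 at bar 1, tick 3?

voice 0=E3 voice 1=G3 -> m3

m3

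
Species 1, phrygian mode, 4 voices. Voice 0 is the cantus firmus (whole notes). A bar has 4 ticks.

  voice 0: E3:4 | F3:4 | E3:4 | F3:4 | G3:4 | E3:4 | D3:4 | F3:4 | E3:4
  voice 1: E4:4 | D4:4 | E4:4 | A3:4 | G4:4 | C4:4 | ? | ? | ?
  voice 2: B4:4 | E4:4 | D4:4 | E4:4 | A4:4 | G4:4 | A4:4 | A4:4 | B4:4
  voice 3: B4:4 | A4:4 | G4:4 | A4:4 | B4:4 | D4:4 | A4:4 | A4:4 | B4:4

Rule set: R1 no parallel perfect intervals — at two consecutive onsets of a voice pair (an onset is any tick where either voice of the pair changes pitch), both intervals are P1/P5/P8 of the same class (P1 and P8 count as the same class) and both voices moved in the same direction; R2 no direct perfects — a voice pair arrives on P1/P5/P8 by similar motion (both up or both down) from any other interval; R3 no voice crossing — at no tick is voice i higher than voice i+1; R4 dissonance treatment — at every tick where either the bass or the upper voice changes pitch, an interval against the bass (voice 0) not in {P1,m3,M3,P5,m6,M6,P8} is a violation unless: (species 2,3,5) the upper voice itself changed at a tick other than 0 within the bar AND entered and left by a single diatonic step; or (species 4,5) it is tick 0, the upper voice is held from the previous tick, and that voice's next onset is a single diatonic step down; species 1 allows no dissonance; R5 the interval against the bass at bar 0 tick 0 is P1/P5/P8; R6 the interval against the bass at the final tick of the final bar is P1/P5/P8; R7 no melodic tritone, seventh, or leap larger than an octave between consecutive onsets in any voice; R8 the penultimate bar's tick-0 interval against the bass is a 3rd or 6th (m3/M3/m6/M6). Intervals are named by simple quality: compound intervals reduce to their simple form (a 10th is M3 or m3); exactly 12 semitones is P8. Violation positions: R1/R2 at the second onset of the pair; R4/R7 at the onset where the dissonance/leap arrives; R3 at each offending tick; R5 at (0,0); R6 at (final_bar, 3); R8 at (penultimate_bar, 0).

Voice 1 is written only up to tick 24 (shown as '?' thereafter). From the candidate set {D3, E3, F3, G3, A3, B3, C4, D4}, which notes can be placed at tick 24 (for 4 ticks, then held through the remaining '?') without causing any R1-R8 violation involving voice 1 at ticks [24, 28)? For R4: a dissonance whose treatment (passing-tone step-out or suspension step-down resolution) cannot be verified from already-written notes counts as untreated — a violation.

{B3, F3}

D3: violates R2,R7
E3: violates R4
F3: legal
G3: violates R4
A3: violates R2
B3: legal
C4: violates R4
D4: violates R1,R2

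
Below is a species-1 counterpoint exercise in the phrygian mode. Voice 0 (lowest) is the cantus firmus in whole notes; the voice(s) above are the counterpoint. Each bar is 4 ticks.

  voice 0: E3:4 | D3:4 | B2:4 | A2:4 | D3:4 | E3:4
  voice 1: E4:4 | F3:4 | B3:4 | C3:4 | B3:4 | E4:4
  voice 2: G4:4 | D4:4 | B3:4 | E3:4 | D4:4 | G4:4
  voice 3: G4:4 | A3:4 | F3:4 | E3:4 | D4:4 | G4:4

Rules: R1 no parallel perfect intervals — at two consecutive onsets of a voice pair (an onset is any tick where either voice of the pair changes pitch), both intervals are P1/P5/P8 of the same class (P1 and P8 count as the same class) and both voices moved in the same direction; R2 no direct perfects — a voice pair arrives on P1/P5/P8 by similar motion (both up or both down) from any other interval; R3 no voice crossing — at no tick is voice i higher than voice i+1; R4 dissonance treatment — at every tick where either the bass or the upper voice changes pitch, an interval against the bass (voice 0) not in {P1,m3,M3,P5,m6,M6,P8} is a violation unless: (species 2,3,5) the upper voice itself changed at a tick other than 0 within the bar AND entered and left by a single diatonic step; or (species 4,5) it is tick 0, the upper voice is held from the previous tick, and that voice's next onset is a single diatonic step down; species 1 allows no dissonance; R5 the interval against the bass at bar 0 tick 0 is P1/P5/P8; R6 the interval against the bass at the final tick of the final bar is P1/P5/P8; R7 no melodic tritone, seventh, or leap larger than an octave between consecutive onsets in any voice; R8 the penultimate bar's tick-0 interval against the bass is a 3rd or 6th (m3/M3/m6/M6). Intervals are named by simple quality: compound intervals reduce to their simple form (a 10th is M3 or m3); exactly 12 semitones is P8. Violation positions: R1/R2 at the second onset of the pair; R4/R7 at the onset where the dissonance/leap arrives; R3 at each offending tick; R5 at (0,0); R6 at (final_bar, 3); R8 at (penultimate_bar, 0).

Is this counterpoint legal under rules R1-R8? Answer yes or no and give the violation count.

bar 0: v0=E3 v1=E4 v2=G4 v3=G4 (m3)
bar 1: v0=D3 v1=F3 v2=D4 v3=A3 (P5)
bar 2: v0=B2 v1=B3 v2=B3 v3=F3 (TT)
bar 3: v0=A2 v1=C3 v2=E3 v3=E3 (P5)
bar 4: v0=D3 v1=B3 v2=D4 v3=D4 (P8)
bar 5: v0=E3 v1=E4 v2=G4 v3=G4 (m3)
  R5 @ bar0.0: opens on m3
  R5 @ bar0.0: opens on m3
  R2 @ bar1.0: E3/G4 m3 -> D3/D4 P8 similar
  R2 @ bar1.0: E3/G4 m3 -> D3/A3 P5 similar
  R3 @ bar1.0: D4 above A3
  R7 @ bar1.0: E4->F3 leap 11st
  R7 @ bar1.0: G4->A3 leap 10st
  R3 @ bar1.1: D4 above A3
  R3 @ bar1.2: D4 above A3
  R3 @ bar1.3: D4 above A3
  R1 @ bar2.0: D3/D4 P8 -> B2/B3 P8 similar
  R3 @ bar2.0: B3 above F3
  R4 @ bar2.0: B2/F3 TT untreated
  R7 @ bar2.0: F3->B3 leap 6st
  R3 @ bar2.1: B3 above F3
  R3 @ bar2.2: B3 above F3
  R3 @ bar2.3: B3 above F3
  R2 @ bar3.0: B2/B3 P8 -> A2/E3 P5 similar
  R2 @ bar3.0: B2/F3 TT -> A2/E3 P5 similar
  R2 @ bar3.0: B3/F3 TT -> E3/E3 P1 similar
  R7 @ bar3.0: B3->C3 leap 11st
  R1 @ bar4.0: E3/E3 P1 -> D4/D4 P1 similar
  R2 @ bar4.0: A2/E3 P5 -> D3/D4 P8 similar
  R2 @ bar4.0: A2/E3 P5 -> D3/D4 P8 similar
  R7 @ bar4.0: C3->B3 leap 11st
  R7 @ bar4.0: E3->D4 leap 10st
  R7 @ bar4.0: E3->D4 leap 10st
  R8 @ bar4.0: penult P8 not 3rd/6th
  R8 @ bar4.0: penult P8 not 3rd/6th
  R1 @ bar5.0: D4/D4 P1 -> G4/G4 P1 similar
  R2 @ bar5.0: D3/B3 M6 -> E3/E4 P8 similar
  R6 @ bar5.3: closes on m3
  R6 @ bar5.3: closes on m3

No (33 violations)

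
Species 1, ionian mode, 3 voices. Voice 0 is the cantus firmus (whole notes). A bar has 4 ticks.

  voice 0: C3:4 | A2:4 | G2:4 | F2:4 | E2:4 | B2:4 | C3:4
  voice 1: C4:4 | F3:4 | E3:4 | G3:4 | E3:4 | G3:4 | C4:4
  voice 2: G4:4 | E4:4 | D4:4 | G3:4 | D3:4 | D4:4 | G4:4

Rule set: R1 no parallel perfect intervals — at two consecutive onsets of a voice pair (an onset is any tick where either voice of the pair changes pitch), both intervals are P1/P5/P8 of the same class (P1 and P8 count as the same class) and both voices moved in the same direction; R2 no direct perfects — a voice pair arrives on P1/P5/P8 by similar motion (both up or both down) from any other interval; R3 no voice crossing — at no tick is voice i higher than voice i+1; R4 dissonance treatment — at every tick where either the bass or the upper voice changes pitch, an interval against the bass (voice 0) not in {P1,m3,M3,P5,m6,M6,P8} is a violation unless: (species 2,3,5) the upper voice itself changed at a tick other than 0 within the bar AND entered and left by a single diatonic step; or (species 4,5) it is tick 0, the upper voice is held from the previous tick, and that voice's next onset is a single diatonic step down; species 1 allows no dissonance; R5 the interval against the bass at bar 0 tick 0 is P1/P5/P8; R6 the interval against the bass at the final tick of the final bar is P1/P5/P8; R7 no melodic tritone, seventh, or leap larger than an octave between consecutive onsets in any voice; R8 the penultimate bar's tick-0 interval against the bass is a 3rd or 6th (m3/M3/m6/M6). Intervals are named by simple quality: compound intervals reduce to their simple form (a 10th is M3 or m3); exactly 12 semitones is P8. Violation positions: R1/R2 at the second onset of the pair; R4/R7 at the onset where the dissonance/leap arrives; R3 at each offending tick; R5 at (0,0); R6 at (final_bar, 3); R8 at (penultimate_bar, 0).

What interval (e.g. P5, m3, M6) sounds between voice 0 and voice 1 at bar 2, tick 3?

M6

voice 0=G2 voice 1=E3 -> M6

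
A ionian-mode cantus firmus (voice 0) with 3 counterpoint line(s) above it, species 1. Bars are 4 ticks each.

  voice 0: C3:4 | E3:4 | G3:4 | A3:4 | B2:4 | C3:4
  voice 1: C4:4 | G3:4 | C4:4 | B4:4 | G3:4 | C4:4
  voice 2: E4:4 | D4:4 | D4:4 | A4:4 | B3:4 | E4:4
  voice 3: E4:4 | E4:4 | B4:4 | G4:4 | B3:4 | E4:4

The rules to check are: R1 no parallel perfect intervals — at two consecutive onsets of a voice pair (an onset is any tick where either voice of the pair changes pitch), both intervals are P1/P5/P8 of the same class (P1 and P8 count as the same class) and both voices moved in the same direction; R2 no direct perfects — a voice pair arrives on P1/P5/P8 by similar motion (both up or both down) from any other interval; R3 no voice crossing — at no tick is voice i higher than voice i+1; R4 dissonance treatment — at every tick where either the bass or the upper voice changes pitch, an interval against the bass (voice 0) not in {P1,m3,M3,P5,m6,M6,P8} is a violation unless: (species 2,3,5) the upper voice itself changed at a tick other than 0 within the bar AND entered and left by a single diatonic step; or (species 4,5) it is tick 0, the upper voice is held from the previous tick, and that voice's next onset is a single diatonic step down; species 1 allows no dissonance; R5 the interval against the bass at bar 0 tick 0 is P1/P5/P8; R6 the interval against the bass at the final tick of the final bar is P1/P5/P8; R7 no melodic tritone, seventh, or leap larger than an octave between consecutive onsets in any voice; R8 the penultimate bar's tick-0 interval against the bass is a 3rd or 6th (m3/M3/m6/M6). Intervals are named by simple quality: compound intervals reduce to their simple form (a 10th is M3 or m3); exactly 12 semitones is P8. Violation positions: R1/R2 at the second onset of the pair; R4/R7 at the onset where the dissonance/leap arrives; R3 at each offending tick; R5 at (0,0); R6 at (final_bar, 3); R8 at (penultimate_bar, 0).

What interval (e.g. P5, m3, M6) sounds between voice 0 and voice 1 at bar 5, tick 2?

P8

voice 0=C3 voice 1=C4 -> P8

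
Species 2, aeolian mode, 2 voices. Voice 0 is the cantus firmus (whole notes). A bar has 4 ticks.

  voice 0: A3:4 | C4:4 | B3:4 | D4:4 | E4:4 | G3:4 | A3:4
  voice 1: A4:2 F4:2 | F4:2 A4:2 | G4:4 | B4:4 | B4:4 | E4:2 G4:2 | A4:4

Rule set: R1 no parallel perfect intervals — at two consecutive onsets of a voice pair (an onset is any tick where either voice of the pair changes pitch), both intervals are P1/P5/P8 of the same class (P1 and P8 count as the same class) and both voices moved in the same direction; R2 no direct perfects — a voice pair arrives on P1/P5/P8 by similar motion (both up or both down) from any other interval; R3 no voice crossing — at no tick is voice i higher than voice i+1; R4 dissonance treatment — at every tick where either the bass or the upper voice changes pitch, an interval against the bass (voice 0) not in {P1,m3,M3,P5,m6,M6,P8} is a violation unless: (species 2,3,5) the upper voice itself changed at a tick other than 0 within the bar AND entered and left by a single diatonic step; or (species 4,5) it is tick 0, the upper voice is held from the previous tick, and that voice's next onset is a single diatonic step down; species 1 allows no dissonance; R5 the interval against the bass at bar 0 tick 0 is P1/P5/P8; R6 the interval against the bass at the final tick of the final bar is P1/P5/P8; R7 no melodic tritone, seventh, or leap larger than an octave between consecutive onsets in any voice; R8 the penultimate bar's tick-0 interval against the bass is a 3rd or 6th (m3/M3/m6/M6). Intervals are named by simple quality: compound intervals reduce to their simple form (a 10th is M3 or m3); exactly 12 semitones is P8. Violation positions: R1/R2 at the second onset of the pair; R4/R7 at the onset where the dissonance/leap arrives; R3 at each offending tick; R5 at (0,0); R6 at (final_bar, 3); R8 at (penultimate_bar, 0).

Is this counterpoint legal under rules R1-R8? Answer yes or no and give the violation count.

bar 0: v0=A3 v1=A4 (P8)
bar 1: v0=C4 v1=F4 (P4)
bar 2: v0=B3 v1=G4 (m6)
bar 3: v0=D4 v1=B4 (M6)
bar 4: v0=E4 v1=B4 (P5)
bar 5: v0=G3 v1=E4 (M6)
bar 6: v0=A3 v1=A4 (P8)
  R4 @ bar1.0: C4/F4 P4 untreated
  R1 @ bar6.0: G3/G4 P8 -> A3/A4 P8 similar

No (2 violations)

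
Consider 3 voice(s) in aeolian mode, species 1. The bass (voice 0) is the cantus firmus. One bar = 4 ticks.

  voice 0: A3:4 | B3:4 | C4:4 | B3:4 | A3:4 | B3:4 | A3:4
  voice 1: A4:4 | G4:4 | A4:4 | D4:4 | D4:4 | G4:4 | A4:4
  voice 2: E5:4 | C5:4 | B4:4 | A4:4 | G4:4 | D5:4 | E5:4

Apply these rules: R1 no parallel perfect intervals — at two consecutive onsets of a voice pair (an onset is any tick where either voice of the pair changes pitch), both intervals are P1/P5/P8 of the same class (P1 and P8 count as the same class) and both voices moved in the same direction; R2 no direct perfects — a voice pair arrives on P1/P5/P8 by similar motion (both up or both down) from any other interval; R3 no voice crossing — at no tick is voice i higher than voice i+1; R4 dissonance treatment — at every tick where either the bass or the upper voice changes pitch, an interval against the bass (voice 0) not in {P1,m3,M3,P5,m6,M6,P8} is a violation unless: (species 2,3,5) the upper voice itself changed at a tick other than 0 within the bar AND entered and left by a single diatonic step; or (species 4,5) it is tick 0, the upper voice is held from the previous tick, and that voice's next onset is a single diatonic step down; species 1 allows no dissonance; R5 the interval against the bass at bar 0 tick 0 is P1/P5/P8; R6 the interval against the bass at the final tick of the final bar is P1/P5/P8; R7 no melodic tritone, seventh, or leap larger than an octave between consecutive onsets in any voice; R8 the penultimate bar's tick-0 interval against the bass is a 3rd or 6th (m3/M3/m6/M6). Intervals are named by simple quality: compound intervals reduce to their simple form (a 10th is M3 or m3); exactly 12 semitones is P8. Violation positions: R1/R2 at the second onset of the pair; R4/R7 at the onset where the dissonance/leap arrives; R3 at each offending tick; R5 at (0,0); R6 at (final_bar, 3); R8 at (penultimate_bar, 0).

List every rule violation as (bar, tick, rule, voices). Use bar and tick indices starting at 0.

bar 0: v0=A3 v1=A4 v2=E5 downbeat P5
bar 1: v0=B3 v1=G4 v2=C5 downbeat m2
bar 2: v0=C4 v1=A4 v2=B4 downbeat M7
bar 3: v0=B3 v1=D4 v2=A4 downbeat m7
bar 4: v0=A3 v1=D4 v2=G4 downbeat m7
bar 5: v0=B3 v1=G4 v2=D5 downbeat m3
bar 6: v0=A3 v1=A4 v2=E5 downbeat P5
  -> R4 @ bar 1 tick 0 v(0, 2): B3/C5 m2 untreated
  -> R4 @ bar 2 tick 0 v(0, 2): C4/B4 M7 untreated
  -> R2 @ bar 3 tick 0 v(1, 2): A4/B4 M2 -> D4/A4 P5 similar
  -> R4 @ bar 3 tick 0 v(0, 2): B3/A4 m7 untreated
  -> R4 @ bar 4 tick 0 v(0, 1): A3/D4 P4 untreated
  -> R4 @ bar 4 tick 0 v(0, 2): A3/G4 m7 untreated
  -> R2 @ bar 5 tick 0 v(1, 2): D4/G4 P4 -> G4/D5 P5 similar
  -> R1 @ bar 6 tick 0 v(1, 2): G4/D5 P5 -> A4/E5 P5 similar

(1, 0, R4, (0, 2))
(2, 0, R4, (0, 2))
(3, 0, R2, (1, 2))
(3, 0, R4, (0, 2))
(4, 0, R4, (0, 1))
(4, 0, R4, (0, 2))
(5, 0, R2, (1, 2))
(6, 0, R1, (1, 2))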